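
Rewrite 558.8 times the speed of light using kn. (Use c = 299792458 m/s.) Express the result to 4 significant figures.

3.256e+11 knots

1 c = 5.82750e+8 knots.
So 558.8 × 5.82750e+8 ≈ 3.256e+11 kn.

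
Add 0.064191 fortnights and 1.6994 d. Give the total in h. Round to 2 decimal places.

0.064191 fortnight = 21.5682 h and 1.6994 d = 40.7856 h.
21.5682 + 40.7856 ≈ 62.35 h.

62.35 hours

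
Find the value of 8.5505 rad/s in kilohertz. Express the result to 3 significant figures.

1 rad/s = 0.000159155 kilohertz.
Then 8.5505 × 0.000159155 ≈ 0.00136 kHz.

0.00136 kHz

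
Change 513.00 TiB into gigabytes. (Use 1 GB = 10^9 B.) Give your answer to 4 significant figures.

564000 GB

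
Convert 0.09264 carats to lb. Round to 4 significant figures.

1 ct = 0.000440925 pounds.
0.09264 × 0.000440925 ≈ 4.085e-5 lb.

4.085e-5 pounds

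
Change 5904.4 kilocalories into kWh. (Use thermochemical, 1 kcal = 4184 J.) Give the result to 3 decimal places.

6.862 kWh

1 kilocalorie = 0.00116222 kilowatt-hours.
Then 5904.4 × 0.00116222 ≈ 6.862 kWh.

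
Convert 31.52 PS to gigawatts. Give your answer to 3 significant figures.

1 PS = 7.35499e-7 gigawatts.
So 31.52 × 7.35499e-7 ≈ 2.32e-5 GW.

2.32e-5 gigawatts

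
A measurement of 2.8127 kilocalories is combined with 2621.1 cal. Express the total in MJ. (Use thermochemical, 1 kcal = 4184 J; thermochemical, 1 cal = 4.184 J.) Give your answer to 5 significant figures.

2.8127 kcal = 0.0117683 MJ and 2621.1 cal = 0.0109667 MJ.
0.0117683 + 0.0109667 ≈ 0.022735 MJ.

0.022735 MJ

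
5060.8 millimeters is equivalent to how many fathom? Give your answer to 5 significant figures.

1 mm = 0.000546807 fathoms.
So 5060.8 × 0.000546807 ≈ 2.7673 fathom.

2.7673 fathom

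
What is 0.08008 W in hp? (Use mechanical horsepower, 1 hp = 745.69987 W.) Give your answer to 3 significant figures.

0.000107 hp

1 watt = 0.00134102 hp.
Then 0.08008 × 0.00134102 ≈ 0.000107 hp.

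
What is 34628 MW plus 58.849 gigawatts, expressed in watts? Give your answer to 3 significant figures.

9.35 × 10^10 W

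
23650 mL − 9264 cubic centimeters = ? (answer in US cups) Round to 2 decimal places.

23650 mL = 99.9627 US cup and 9264 cm³ = 39.1566 US cup.
99.9627 − 39.1566 ≈ 60.81 US cup.

60.81 US cups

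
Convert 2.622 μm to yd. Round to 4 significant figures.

1 μm = 1.09361e-6 yd.
So 2.622 × 1.09361e-6 ≈ 2.867e-6 yd.

2.867e-6 yards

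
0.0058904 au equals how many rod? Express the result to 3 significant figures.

1.75e+8 rod

1 au = 2.97459e+10 rod.
0.0058904 × 2.97459e+10 ≈ 1.75e+8 rod.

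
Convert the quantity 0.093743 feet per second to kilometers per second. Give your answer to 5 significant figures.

1 ft/s = 0.000304800 kilometers per second.
Thus 0.093743 × 0.000304800 ≈ 2.8573 × 10^-5 km/s.

2.8573 × 10^-5 km/s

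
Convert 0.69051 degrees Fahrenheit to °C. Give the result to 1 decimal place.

°C = (°F − 32) × 5/9.
Applying the formula gives -17.4 °C.

-17.4 °C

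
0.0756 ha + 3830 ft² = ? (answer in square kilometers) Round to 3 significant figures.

0.0756 ha = 0.000756000 km² and 3830 ft² = 0.000355819 km².
0.000756000 + 0.000355819 ≈ 0.00111 km².

0.00111 km²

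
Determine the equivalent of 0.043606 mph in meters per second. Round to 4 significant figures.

1 mph = 0.447040 meters per second.
So 0.043606 × 0.447040 ≈ 0.01949 m/s.

0.01949 m/s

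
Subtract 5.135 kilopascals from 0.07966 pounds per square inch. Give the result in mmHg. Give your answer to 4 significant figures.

-34.40 mmHg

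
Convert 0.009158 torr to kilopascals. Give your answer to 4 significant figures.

0.001221 kilopascals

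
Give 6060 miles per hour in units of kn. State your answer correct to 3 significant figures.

1 mile per hour = 0.868976 kn.
Then 6060 × 0.868976 ≈ 5270 kn.

5270 kn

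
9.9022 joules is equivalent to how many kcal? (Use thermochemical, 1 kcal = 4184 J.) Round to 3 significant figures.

0.00237 kcal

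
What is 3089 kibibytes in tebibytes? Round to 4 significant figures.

2.877 × 10^-6 TiB

1 kibibyte = 9.31323 × 10^-10 TiB.
Thus 3089 × 9.31323 × 10^-10 ≈ 2.877 × 10^-6 TiB.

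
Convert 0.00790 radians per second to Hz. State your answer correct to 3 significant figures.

1 rad/s = 0.159155 Hz.
Then 0.00790 × 0.159155 ≈ 0.00126 Hz.

0.00126 hertz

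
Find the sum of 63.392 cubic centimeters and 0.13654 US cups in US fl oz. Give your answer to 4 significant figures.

3.236 US fluid ounces

63.392 cm³ = 2.14354 US fl oz and 0.13654 US cup = 1.09232 US fl oz.
2.14354 + 1.09232 ≈ 3.236 US fl oz.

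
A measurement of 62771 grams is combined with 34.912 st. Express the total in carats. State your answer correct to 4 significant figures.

62771 g = 313855 ct and 34.912 st = 1.10851e+6 ct.
313855 + 1.10851e+6 ≈ 1.422e+6 ct.

1.422e+6 ct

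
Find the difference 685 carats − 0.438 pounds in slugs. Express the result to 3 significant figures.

-0.00423 slug

685 ct = 0.00938748 slug and 0.438 lb = 0.0136135 slug.
0.00938748 − 0.0136135 ≈ -0.00423 slug.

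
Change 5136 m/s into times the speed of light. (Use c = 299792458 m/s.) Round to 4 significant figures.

1 m/s = 3.33564 × 10^-9 times the speed of light.
5136 × 3.33564 × 10^-9 ≈ 1.713 × 10^-5 c.

1.713 × 10^-5 times the speed of light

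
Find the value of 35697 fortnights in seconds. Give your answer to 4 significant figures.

4.318e+10 s

1 fortnight = 1.20960e+6 s.
35697 × 1.20960e+6 ≈ 4.318e+10 s.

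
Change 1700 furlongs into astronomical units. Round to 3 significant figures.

1 furlong = 1.34473 × 10^-9 au.
So 1700 × 1.34473 × 10^-9 ≈ 2.29 × 10^-6 au.

2.29 × 10^-6 au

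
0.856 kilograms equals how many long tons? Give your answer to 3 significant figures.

0.000842 long ton

1 kg = 0.000984207 long ton.
Then 0.856 × 0.000984207 ≈ 0.000842 long ton.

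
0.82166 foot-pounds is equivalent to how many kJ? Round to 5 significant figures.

0.0011140 kJ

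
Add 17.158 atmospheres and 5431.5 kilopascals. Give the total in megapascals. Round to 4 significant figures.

7.170 MPa

17.158 atm = 1.73853 MPa and 5431.5 kPa = 5.43150 MPa.
1.73853 + 5.43150 ≈ 7.170 MPa.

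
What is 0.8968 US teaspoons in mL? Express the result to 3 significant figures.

1 US tsp = 4.92892 mL.
Then 0.8968 × 4.92892 ≈ 4.42 mL.

4.42 mL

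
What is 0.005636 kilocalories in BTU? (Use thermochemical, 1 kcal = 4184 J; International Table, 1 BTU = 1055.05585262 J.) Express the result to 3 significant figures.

0.0224 BTU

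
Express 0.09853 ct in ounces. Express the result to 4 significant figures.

1 ct = 0.00705479 ounces.
Then 0.09853 × 0.00705479 ≈ 0.0006951 oz.

0.0006951 oz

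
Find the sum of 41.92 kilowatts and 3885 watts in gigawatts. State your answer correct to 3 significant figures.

41.92 kW = 4.19200e-5 GW and 3885 W = 3.88500e-6 GW.
4.19200e-5 + 3.88500e-6 ≈ 4.58e-5 GW.

4.58e-5 gigawatts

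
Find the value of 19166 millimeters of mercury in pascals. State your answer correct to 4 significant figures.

1 mmHg = 133.322 Pa.
So 19166 × 133.322 ≈ 2.555 × 10^6 Pa.

2.555 × 10^6 Pa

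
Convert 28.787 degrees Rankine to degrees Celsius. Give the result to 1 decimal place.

°R = (°C + 273.15) × 9/5.
Applying the formula gives -257.2 °C.

-257.2 °C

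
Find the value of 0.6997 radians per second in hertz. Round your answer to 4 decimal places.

1 radian per second = 0.159155 hertz.
0.6997 × 0.159155 ≈ 0.1114 Hz.

0.1114 Hz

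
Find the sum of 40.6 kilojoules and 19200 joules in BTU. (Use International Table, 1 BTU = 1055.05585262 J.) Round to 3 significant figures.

40.6 kJ = 38.4814 BTU and 19200 J = 18.1981 BTU.
38.4814 + 18.1981 ≈ 56.7 BTU.

56.7 British thermal units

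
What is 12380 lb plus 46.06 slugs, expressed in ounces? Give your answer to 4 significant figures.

12380 lb = 198080 oz and 46.06 slug = 23711.0 oz.
198080 + 23711.0 ≈ 221800 oz.

221800 ounces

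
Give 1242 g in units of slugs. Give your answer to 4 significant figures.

1 gram = 6.85218 × 10^-5 slug.
Thus 1242 × 6.85218 × 10^-5 ≈ 0.08510 slug.

0.08510 slugs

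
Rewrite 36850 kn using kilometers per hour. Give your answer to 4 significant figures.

68250 km/h

1 kn = 1.85200 km/h.
So 36850 × 1.85200 ≈ 68250 km/h.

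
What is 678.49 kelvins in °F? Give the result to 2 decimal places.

K = (°F + 459.67) × 5/9.
Applying the formula gives 761.61 °F.

761.61 degrees Fahrenheit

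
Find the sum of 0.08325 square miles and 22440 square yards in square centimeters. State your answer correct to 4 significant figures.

2.344e+9 cm²

0.08325 mi² = 2.15617e+9 cm² and 22440 yd² = 1.87627e+8 cm².
2.15617e+9 + 1.87627e+8 ≈ 2.344e+9 cm².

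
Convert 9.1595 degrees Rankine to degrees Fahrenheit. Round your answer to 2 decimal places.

-450.51 degrees Fahrenheit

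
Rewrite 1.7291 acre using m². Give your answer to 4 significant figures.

1 acre = 4046.86 m².
So 1.7291 × 4046.86 ≈ 6997 m².

6997 square meters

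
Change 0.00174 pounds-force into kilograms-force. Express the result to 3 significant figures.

0.000789 kilograms-force

1 pound-force = 0.453592 kilograms-force.
Then 0.00174 × 0.453592 ≈ 0.000789 kgf.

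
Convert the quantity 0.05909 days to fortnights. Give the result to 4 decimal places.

1 day = 0.0714286 fortnight.
Then 0.05909 × 0.0714286 ≈ 0.0042 fortnight.

0.0042 fortnights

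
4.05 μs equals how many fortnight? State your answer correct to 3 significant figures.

3.35e-12 fortnight

1 μs = 8.26720e-13 fortnight.
Then 4.05 × 8.26720e-13 ≈ 3.35e-12 fortnight.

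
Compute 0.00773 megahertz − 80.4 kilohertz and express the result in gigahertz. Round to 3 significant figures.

0.00773 MHz = 7.73000 × 10^-6 GHz and 80.4 kHz = 8.04000 × 10^-5 GHz.
7.73000 × 10^-6 − 8.04000 × 10^-5 ≈ -7.27 × 10^-5 GHz.

-7.27 × 10^-5 gigahertz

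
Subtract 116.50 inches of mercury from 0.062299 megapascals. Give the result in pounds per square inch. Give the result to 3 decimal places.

-48.184 pounds per square inch

0.062299 MPa = 9.03571 psi and 116.50 inHg = 57.2195 psi.
9.03571 − 57.2195 ≈ -48.184 psi.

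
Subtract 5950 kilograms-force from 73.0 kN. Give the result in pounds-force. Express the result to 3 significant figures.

3290 lbf

73.0 kN = 16411.1 lbf and 5950 kgf = 13117.5 lbf.
16411.1 − 13117.5 ≈ 3290 lbf.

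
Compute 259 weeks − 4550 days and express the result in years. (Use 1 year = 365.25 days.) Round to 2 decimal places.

-7.49 years

259 wk = 4.96372 yr and 4550 d = 12.4572 yr.
4.96372 − 12.4572 ≈ -7.49 yr.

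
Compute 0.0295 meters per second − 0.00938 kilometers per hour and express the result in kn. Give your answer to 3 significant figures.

0.0295 m/s = 0.0573434 kn and 0.00938 km/h = 0.00506479 kn.
0.0573434 − 0.00506479 ≈ 0.0523 kn.

0.0523 knots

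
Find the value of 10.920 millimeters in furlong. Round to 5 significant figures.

5.4283e-5 furlongs

1 millimeter = 4.97097e-6 furlongs.
10.920 × 4.97097e-6 ≈ 5.4283e-5 furlong.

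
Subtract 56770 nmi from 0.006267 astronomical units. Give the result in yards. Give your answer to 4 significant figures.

0.006267 au = 1.02530 × 10^9 yd and 56770 nmi = 1.14980 × 10^8 yd.
1.02530 × 10^9 − 1.14980 × 10^8 ≈ 9.103 × 10^8 yd.

9.103 × 10^8 yards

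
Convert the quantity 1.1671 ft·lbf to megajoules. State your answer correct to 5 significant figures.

1.5824e-6 megajoules

1 foot-pound = 1.35582e-6 MJ.
Thus 1.1671 × 1.35582e-6 ≈ 1.5824e-6 MJ.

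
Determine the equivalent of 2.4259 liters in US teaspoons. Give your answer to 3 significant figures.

492 US tsp

1 L = 202.884 US tsp.
Then 2.4259 × 202.884 ≈ 492 US tsp.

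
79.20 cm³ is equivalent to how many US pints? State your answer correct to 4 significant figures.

1 cubic centimeter = 0.00211338 US pt.
Then 79.20 × 0.00211338 ≈ 0.1674 US pt.

0.1674 US pints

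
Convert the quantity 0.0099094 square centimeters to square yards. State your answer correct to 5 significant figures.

1 square centimeter = 0.000119599 square yards.
0.0099094 × 0.000119599 ≈ 1.1852 × 10^-6 yd².

1.1852 × 10^-6 square yards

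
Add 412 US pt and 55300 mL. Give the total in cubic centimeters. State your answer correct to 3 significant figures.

250000 cm³

412 US pt = 194949 cm³ and 55300 mL = 55300.0 cm³.
194949 + 55300.0 ≈ 250000 cm³.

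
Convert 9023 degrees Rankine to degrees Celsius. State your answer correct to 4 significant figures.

4740 degrees Celsius

°R = (°C + 273.15) × 9/5.
Applying the formula gives 4740 °C.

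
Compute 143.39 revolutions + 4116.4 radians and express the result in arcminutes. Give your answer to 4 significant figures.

1.725e+7 arcminutes

143.39 rev = 3.09722e+6 arcmin and 4116.4 rad = 1.41511e+7 arcmin.
3.09722e+6 + 1.41511e+7 ≈ 1.725e+7 arcmin.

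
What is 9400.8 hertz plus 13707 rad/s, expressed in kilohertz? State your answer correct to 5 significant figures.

11.582 kHz

9400.8 Hz = 9.40080 kHz and 13707 rad/s = 2.18154 kHz.
9.40080 + 2.18154 ≈ 11.582 kHz.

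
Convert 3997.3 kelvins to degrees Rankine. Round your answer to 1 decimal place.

°R = K × 9/5.
Applying the formula gives 7195.1 °R.

7195.1 degrees Rankine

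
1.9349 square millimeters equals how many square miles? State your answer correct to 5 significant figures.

7.4707 × 10^-13 square miles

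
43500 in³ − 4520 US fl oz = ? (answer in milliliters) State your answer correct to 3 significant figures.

43500 in³ = 712837 mL and 4520 US fl oz = 133672 mL.
712837 − 133672 ≈ 579000 mL.

579000 milliliters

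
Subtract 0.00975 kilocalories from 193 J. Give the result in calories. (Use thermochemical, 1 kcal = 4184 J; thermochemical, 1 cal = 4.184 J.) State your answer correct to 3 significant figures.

36.4 calories

193 J = 46.1281 cal and 0.00975 kcal = 9.75000 cal.
46.1281 − 9.75000 ≈ 36.4 cal.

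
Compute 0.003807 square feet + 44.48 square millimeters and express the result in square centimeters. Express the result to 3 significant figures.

3.98 square centimeters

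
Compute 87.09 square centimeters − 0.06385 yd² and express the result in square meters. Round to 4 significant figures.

87.09 cm² = 0.00870900 m² and 0.06385 yd² = 0.0533867 m².
0.00870900 − 0.0533867 ≈ -0.04468 m².

-0.04468 square meters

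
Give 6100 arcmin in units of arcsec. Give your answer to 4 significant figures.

366000 arcseconds

1 arcmin = 60.0000 arcseconds.
So 6100 × 60.0000 ≈ 366000 arcsec.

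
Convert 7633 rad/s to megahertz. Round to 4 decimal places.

0.0012 megahertz

1 rad/s = 1.59155 × 10^-7 MHz.
So 7633 × 1.59155 × 10^-7 ≈ 0.0012 MHz.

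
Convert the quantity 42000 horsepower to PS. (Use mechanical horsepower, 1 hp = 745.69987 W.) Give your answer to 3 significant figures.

42600 PS

1 hp = 1.01387 PS.
Thus 42000 × 1.01387 ≈ 42600 PS.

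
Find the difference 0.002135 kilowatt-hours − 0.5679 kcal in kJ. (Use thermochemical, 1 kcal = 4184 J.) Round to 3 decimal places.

0.002135 kWh = 7.68600 kJ and 0.5679 kcal = 2.37609 kJ.
7.68600 − 2.37609 ≈ 5.310 kJ.

5.310 kilojoules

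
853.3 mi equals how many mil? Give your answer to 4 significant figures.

5.407 × 10^10 mil

1 mile = 6.33600 × 10^7 mils.
Then 853.3 × 6.33600 × 10^7 ≈ 5.407 × 10^10 mil.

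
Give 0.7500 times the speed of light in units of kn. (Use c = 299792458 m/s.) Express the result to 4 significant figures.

1 speed of light = 5.82750e+8 kn.
So 0.7500 × 5.82750e+8 ≈ 4.371e+8 kn.

4.371e+8 kn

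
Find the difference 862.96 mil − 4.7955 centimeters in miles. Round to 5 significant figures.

862.96 mil = 1.36199e-5 mi and 4.7955 cm = 2.97979e-5 mi.
1.36199e-5 − 2.97979e-5 ≈ -1.6178e-5 mi.

-1.6178e-5 mi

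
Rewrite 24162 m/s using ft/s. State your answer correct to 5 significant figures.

79272 ft/s

1 meter per second = 3.28084 feet per second.
24162 × 3.28084 ≈ 79272 ft/s.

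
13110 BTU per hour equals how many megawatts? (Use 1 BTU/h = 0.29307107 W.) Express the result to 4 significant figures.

1 BTU per hour = 2.93071 × 10^-7 MW.
13110 × 2.93071 × 10^-7 ≈ 0.003842 MW.

0.003842 MW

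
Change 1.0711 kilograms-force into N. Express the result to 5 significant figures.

10.504 newtons

1 kilogram-force = 9.80665 N.
1.0711 × 9.80665 ≈ 10.504 N.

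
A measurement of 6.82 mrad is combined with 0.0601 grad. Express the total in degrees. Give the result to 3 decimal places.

6.82 mrad = 0.390757 ° and 0.0601 grad = 0.0540900 °.
0.390757 + 0.0540900 ≈ 0.445 °.

0.445 degrees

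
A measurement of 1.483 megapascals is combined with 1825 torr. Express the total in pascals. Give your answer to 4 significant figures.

1.483 MPa = 1.48300e+6 Pa and 1825 torr = 243313 Pa.
1.48300e+6 + 243313 ≈ 1.726e+6 Pa.

1.726e+6 pascals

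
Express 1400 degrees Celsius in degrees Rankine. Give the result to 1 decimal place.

3011.7 degrees Rankine

°R = (°C + 273.15) × 9/5.
Applying the formula gives 3011.7 °R.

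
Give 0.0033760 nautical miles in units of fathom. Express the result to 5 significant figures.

3.4188 fathoms

1 nautical mile = 1012.69 fathoms.
0.0033760 × 1012.69 ≈ 3.4188 fathom.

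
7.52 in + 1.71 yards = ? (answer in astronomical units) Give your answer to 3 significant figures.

7.52 in = 1.27681 × 10^-12 au and 1.71 yd = 1.04522 × 10^-11 au.
1.27681 × 10^-12 + 1.04522 × 10^-11 ≈ 1.17 × 10^-11 au.

1.17 × 10^-11 astronomical units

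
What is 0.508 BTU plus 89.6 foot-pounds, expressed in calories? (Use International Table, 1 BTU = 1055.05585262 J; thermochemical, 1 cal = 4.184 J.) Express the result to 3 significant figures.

157 cal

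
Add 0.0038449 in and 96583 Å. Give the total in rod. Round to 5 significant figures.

0.0038449 in = 1.94187 × 10^-5 rod and 96583 Å = 1.92044 × 10^-6 rod.
1.94187 × 10^-5 + 1.92044 × 10^-6 ≈ 2.1339 × 10^-5 rod.

2.1339 × 10^-5 rods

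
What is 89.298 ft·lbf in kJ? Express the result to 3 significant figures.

0.121 kilojoules

1 foot-pound = 0.00135582 kilojoules.
So 89.298 × 0.00135582 ≈ 0.121 kJ.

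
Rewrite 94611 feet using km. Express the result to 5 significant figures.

28.837 km

1 ft = 0.000304800 km.
So 94611 × 0.000304800 ≈ 28.837 km.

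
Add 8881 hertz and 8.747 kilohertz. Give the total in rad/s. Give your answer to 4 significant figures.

110800 rad/s

8881 Hz = 55801.0 rad/s and 8.747 kHz = 54959.0 rad/s.
55801.0 + 54959.0 ≈ 110800 rad/s.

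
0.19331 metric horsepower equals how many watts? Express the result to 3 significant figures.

1 metric horsepower = 735.499 W.
Then 0.19331 × 735.499 ≈ 142 W.

142 watts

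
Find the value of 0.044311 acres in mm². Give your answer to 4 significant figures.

1.793e+8 mm²

1 acre = 4.04686e+9 mm².
Thus 0.044311 × 4.04686e+9 ≈ 1.793e+8 mm².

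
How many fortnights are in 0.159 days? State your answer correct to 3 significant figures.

1 d = 0.0714286 fortnights.
Then 0.159 × 0.0714286 ≈ 0.0114 fortnight.

0.0114 fortnights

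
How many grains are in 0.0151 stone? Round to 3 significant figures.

1 stone = 98000.0 gr.
0.0151 × 98000.0 ≈ 1480 gr.

1480 gr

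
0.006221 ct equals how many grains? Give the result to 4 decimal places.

0.0192 gr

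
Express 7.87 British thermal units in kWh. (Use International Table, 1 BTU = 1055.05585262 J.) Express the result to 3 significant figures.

0.00231 kWh

1 British thermal unit = 0.000293071 kilowatt-hours.
Thus 7.87 × 0.000293071 ≈ 0.00231 kWh.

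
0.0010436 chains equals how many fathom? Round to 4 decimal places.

1 chain = 11.0000 fathom.
Then 0.0010436 × 11.0000 ≈ 0.0115 fathom.

0.0115 fathom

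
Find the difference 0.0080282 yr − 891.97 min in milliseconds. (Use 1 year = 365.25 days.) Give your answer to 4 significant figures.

1.998 × 10^8 ms

0.0080282 yr = 2.53351 × 10^8 ms and 891.97 min = 5.35182 × 10^7 ms.
2.53351 × 10^8 − 5.35182 × 10^7 ≈ 1.998 × 10^8 ms.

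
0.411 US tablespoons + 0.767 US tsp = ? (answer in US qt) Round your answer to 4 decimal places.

0.0104 US quarts

0.411 US tbsp = 0.006421875 US qt and 0.767 US tsp = 0.003994792 US qt.
0.006421875 + 0.003994792 ≈ 0.0104 US qt.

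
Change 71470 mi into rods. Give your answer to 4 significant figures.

2.287 × 10^7 rod

1 mi = 320.000 rods.
71470 × 320.000 ≈ 2.287 × 10^7 rod.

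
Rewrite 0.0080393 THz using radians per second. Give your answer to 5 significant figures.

1 THz = 6.28319 × 10^12 rad/s.
So 0.0080393 × 6.28319 × 10^12 ≈ 5.0512 × 10^10 rad/s.

5.0512 × 10^10 rad/s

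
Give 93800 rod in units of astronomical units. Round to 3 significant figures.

1 rod = 3.36181e-11 au.
Thus 93800 × 3.36181e-11 ≈ 3.15e-6 au.

3.15e-6 au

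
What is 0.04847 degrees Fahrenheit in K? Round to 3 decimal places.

K = (°F + 459.67) × 5/9.
Applying the formula gives 255.399 K.

255.399 kelvins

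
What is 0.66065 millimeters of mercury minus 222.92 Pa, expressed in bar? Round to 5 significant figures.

-0.0013484 bar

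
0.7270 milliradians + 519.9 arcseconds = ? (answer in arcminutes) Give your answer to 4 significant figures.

0.7270 mrad = 2.49924 arcmin and 519.9 arcsec = 8.66500 arcmin.
2.49924 + 8.66500 ≈ 11.16 arcmin.

11.16 arcminutes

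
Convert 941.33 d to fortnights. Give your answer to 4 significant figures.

67.24 fortnights

1 d = 0.0714286 fortnight.
Thus 941.33 × 0.0714286 ≈ 67.24 fortnight.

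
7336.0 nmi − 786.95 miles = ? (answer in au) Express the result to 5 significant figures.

8.2353 × 10^-5 astronomical units

7336.0 nmi = 9.08186 × 10^-5 au and 786.95 mi = 8.46585 × 10^-6 au.
9.08186 × 10^-5 − 8.46585 × 10^-6 ≈ 8.2353 × 10^-5 au.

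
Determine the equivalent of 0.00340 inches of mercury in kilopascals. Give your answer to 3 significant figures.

0.0115 kPa

1 inch of mercury = 3.38639 kPa.
0.00340 × 3.38639 ≈ 0.0115 kPa.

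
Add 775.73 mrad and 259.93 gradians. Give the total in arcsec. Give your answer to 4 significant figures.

1.002e+6 arcseconds

775.73 mrad = 160006 arcsec and 259.93 grad = 842173 arcsec.
160006 + 842173 ≈ 1.002e+6 arcsec.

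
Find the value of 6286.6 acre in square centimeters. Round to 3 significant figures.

2.54e+11 square centimeters

1 acre = 4.04686e+7 square centimeters.
6286.6 × 4.04686e+7 ≈ 2.54e+11 cm².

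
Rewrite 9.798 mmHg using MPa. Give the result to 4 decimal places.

0.0013 megapascals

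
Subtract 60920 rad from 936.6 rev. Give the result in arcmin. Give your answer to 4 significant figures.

-1.892 × 10^8 arcmin

936.6 rev = 2.02306 × 10^7 arcmin and 60920 rad = 2.09428 × 10^8 arcmin.
2.02306 × 10^7 − 2.09428 × 10^8 ≈ -1.892 × 10^8 arcmin.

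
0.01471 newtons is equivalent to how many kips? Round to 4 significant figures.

3.307e-6 kip

1 N = 0.000224809 kips.
So 0.01471 × 0.000224809 ≈ 3.307e-6 kip.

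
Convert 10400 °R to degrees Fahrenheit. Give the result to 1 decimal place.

9940.3 degrees Fahrenheit

°R = °F + 459.67.
Applying the formula gives 9940.3 °F.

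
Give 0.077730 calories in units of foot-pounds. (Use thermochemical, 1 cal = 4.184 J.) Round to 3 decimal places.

0.240 foot-pounds

1 calorie = 3.08596 ft·lbf.
So 0.077730 × 3.08596 ≈ 0.240 ft·lbf.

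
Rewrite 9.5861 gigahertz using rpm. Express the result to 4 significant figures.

5.752 × 10^11 rpm

1 gigahertz = 6.00000 × 10^10 rpm.
So 9.5861 × 6.00000 × 10^10 ≈ 5.752 × 10^11 rpm.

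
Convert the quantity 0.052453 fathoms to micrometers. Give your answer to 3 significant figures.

1 fathom = 1.82880 × 10^6 micrometers.
0.052453 × 1.82880 × 10^6 ≈ 95900 μm.

95900 micrometers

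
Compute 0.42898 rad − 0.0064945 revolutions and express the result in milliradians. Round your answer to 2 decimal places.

0.42898 rad = 428.980 mrad and 0.0064945 rev = 40.8061 mrad.
428.980 − 40.8061 ≈ 388.17 mrad.

388.17 milliradians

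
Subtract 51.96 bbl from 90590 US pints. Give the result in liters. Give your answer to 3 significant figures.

34600 L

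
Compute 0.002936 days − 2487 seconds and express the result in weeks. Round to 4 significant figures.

-0.003693 wk

0.002936 d = 0.000419429 wk and 2487 s = 0.00411210 wk.
0.000419429 − 0.00411210 ≈ -0.003693 wk.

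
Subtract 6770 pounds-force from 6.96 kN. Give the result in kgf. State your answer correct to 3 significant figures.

-2360 kilograms-force

6.96 kN = 709.722 kgf and 6770 lbf = 3070.82 kgf.
709.722 − 3070.82 ≈ -2360 kgf.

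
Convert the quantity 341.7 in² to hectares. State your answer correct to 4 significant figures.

2.205 × 10^-5 hectares

1 in² = 6.45160 × 10^-8 hectares.
Thus 341.7 × 6.45160 × 10^-8 ≈ 2.205 × 10^-5 ha.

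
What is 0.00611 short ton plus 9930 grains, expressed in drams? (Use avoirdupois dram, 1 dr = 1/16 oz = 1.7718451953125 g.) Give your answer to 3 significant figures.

3490 dr

0.00611 short ton = 3128.32 dr and 9930 gr = 363.154 dr.
3128.32 + 363.154 ≈ 3490 dr.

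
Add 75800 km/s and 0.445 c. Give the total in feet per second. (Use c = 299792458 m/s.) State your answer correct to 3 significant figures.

6.86e+8 feet per second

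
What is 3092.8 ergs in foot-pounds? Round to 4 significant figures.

0.0002281 foot-pounds

1 erg = 7.37562 × 10^-8 foot-pounds.
Then 3092.8 × 7.37562 × 10^-8 ≈ 0.0002281 ft·lbf.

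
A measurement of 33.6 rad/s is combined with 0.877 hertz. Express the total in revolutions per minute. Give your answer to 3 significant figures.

373 rpm

33.6 rad/s = 320.856 rpm and 0.877 Hz = 52.6200 rpm.
320.856 + 52.6200 ≈ 373 rpm.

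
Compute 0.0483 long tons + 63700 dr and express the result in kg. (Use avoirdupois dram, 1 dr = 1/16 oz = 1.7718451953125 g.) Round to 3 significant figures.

162 kg

0.0483 long ton = 49.0751 kg and 63700 dr = 112.867 kg.
49.0751 + 112.867 ≈ 162 kg.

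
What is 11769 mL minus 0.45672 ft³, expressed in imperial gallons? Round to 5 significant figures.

11769 mL = 2.588818 imp gal and 0.45672 ft³ = 2.844834 imp gal.
2.588818 − 2.844834 ≈ -0.25602 imp gal.

-0.25602 imp gal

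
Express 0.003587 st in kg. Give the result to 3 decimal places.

1 stone = 6.35029 kg.
0.003587 × 6.35029 ≈ 0.023 kg.

0.023 kilograms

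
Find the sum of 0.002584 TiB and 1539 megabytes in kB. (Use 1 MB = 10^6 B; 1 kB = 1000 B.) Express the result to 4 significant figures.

4.380 × 10^6 kB

0.002584 TiB = 2.84114 × 10^6 kB and 1539 MB = 1.53900 × 10^6 kB.
2.84114 × 10^6 + 1.53900 × 10^6 ≈ 4.380 × 10^6 kB.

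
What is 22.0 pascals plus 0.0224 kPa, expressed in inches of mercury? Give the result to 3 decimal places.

0.013 inHg

22.0 Pa = 0.00649660 inHg and 0.0224 kPa = 0.00661472 inHg.
0.00649660 + 0.00661472 ≈ 0.013 inHg.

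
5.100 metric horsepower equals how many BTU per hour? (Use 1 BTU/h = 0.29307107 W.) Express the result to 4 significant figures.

12800 BTU/h

1 metric horsepower = 2509.63 BTU/h.
Thus 5.100 × 2509.63 ≈ 12800 BTU/h.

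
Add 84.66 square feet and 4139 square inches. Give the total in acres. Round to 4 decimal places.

84.66 ft² = 0.00194353 acre and 4139 in² = 0.000659850 acre.
0.00194353 + 0.000659850 ≈ 0.0026 acre.

0.0026 acre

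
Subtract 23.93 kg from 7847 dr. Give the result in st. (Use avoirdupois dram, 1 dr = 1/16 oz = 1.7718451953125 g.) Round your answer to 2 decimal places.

7847 dr = 2.18945 st and 23.93 kg = 3.76833 st.
2.18945 − 3.76833 ≈ -1.58 st.

-1.58 st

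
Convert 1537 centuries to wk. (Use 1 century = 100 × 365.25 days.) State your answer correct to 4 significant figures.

8.020 × 10^6 weeks

1 century = 5217.86 weeks.
Thus 1537 × 5217.86 ≈ 8.020 × 10^6 wk.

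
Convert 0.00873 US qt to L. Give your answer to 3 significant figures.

0.00826 L

1 US quart = 0.946353 liters.
Thus 0.00873 × 0.946353 ≈ 0.00826 L.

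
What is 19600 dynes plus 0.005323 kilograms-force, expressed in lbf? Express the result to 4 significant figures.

0.05580 lbf

19600 dyn = 0.0440626 lbf and 0.005323 kgf = 0.0117352 lbf.
0.0440626 + 0.0117352 ≈ 0.05580 lbf.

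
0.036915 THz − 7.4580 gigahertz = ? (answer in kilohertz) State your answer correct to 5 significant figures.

0.036915 THz = 3.69150 × 10^7 kHz and 7.4580 GHz = 7.45800 × 10^6 kHz.
3.69150 × 10^7 − 7.45800 × 10^6 ≈ 2.9457 × 10^7 kHz.

2.9457 × 10^7 kHz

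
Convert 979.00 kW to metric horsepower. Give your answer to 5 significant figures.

1331.1 metric horsepower

1 kilowatt = 1.35962 PS.
Thus 979.00 × 1.35962 ≈ 1331.1 PS.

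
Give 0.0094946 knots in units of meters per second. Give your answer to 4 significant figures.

0.004884 meters per second

1 knot = 0.514444 meters per second.
Then 0.0094946 × 0.514444 ≈ 0.004884 m/s.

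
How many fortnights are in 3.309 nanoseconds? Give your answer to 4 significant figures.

1 ns = 8.26720e-16 fortnight.
3.309 × 8.26720e-16 ≈ 2.736e-15 fortnight.

2.736e-15 fortnight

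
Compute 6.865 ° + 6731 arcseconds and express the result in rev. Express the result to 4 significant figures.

0.02426 rev

6.865 ° = 0.0190694 rev and 6731 arcsec = 0.00519367 rev.
0.0190694 + 0.00519367 ≈ 0.02426 rev.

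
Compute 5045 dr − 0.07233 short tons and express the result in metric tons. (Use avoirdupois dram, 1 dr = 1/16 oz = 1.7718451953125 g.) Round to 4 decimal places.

-0.0567 t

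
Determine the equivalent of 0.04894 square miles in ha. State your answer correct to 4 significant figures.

12.68 hectares

1 square mile = 258.999 hectares.
So 0.04894 × 258.999 ≈ 12.68 ha.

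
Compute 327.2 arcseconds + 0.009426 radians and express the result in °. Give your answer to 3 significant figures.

0.631 °

327.2 arcsec = 0.0908889 ° and 0.009426 rad = 0.540070 °.
0.0908889 + 0.540070 ≈ 0.631 °.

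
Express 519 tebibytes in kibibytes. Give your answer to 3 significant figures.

5.57e+11 KiB

1 tebibyte = 1.07374e+9 KiB.
519 × 1.07374e+9 ≈ 5.57e+11 KiB.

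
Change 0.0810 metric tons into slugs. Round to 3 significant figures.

5.55 slugs

1 t = 68.5218 slug.
0.0810 × 68.5218 ≈ 5.55 slug.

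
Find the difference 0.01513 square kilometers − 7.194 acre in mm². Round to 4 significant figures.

0.01513 km² = 1.51300e+10 mm² and 7.194 acre = 2.91131e+10 mm².
1.51300e+10 − 2.91131e+10 ≈ -1.398e+10 mm².

-1.398e+10 mm²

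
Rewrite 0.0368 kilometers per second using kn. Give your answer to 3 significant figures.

71.5 knots

1 kilometer per second = 1943.84 kn.
0.0368 × 1943.84 ≈ 71.5 kn.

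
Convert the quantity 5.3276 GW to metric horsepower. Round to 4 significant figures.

7.244e+6 metric horsepower

1 GW = 1.35962e+6 PS.
So 5.3276 × 1.35962e+6 ≈ 7.244e+6 PS.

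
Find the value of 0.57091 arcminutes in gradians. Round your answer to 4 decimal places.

1 arcminute = 0.0185185 gradians.
So 0.57091 × 0.0185185 ≈ 0.0106 grad.

0.0106 gradians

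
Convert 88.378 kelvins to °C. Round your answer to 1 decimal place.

K = °C + 273.15.
Applying the formula gives -184.8 °C.

-184.8 degrees Celsius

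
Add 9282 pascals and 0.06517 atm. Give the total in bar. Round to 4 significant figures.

0.1589 bar

9282 Pa = 0.0928200 bar and 0.06517 atm = 0.0660335 bar.
0.0928200 + 0.0660335 ≈ 0.1589 bar.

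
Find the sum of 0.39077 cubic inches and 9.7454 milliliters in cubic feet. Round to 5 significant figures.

0.00057030 cubic feet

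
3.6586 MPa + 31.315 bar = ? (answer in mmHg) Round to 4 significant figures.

3.6586 MPa = 27441.8 mmHg and 31.315 bar = 23488.2 mmHg.
27441.8 + 23488.2 ≈ 50930 mmHg.

50930 mmHg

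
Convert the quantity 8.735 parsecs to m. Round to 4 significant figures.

1 parsec = 3.08568e+16 m.
Thus 8.735 × 3.08568e+16 ≈ 2.695e+17 m.

2.695e+17 meters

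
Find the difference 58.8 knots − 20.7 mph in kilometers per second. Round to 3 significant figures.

0.0210 km/s

58.8 kn = 0.0302493 km/s and 20.7 mph = 0.00925373 km/s.
0.0302493 − 0.00925373 ≈ 0.0210 km/s.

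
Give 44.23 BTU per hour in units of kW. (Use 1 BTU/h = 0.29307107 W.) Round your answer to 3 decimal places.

0.013 kilowatts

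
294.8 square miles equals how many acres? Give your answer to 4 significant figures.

1 square mile = 640.000 acre.
So 294.8 × 640.000 ≈ 188700 acre.

188700 acre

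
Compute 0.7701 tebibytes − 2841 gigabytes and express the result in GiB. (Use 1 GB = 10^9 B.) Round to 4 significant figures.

0.7701 TiB = 788.582 GiB and 2841 GB = 2645.89 GiB.
788.582 − 2645.89 ≈ -1857 GiB.

-1857 GiB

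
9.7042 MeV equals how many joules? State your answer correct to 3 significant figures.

1 megaelectronvolt = 1.60218e-13 J.
9.7042 × 1.60218e-13 ≈ 1.55e-12 J.

1.55e-12 joules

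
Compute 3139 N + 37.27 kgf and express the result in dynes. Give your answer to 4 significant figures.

3139 N = 3.13900 × 10^8 dyn and 37.27 kgf = 3.65494 × 10^7 dyn.
3.13900 × 10^8 + 3.65494 × 10^7 ≈ 3.504 × 10^8 dyn.

3.504 × 10^8 dynes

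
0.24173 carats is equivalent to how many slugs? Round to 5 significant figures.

1 carat = 1.37044 × 10^-5 slug.
Then 0.24173 × 1.37044 × 10^-5 ≈ 3.3128 × 10^-6 slug.

3.3128 × 10^-6 slug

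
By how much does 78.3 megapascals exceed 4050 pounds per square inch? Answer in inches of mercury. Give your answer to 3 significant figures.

78.3 MPa = 23122.0 inHg and 4050 psi = 8245.88 inHg.
23122.0 − 8245.88 ≈ 14900 inHg.

14900 inches of mercury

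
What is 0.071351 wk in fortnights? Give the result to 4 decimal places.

1 wk = 0.500000 fortnights.
0.071351 × 0.500000 ≈ 0.0357 fortnight.

0.0357 fortnights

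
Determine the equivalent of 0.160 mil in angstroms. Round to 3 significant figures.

40600 Å

1 mil = 254000 Å.
0.160 × 254000 ≈ 40600 Å.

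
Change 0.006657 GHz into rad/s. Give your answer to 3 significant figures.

1 GHz = 6.28319e+9 rad/s.
So 0.006657 × 6.28319e+9 ≈ 4.18e+7 rad/s.

4.18e+7 rad/s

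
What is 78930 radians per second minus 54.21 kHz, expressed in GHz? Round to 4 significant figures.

-4.165 × 10^-5 gigahertz

78930 rad/s = 1.25621 × 10^-5 GHz and 54.21 kHz = 5.42100 × 10^-5 GHz.
1.25621 × 10^-5 − 5.42100 × 10^-5 ≈ -4.165 × 10^-5 GHz.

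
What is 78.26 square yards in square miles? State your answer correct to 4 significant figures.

1 square yard = 3.22831 × 10^-7 mi².
Then 78.26 × 3.22831 × 10^-7 ≈ 2.526 × 10^-5 mi².

2.526 × 10^-5 mi²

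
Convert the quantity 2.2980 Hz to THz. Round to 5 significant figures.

2.2980 × 10^-12 THz

1 hertz = 1.00000 × 10^-12 THz.
Thus 2.2980 × 1.00000 × 10^-12 ≈ 2.2980 × 10^-12 THz.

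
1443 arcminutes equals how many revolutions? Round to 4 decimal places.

1 arcmin = 4.62963 × 10^-5 rev.
So 1443 × 4.62963 × 10^-5 ≈ 0.0668 rev.

0.0668 revolutions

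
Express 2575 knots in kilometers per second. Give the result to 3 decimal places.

1.325 kilometers per second

1 knot = 0.000514444 km/s.
2575 × 0.000514444 ≈ 1.325 km/s.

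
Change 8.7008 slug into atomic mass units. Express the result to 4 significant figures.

7.647e+28 atomic mass units

1 slug = 8.78865e+27 atomic mass units.
So 8.7008 × 8.78865e+27 ≈ 7.647e+28 u.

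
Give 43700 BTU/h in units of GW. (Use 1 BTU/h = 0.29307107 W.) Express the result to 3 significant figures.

1 BTU per hour = 2.93071e-10 gigawatts.
43700 × 2.93071e-10 ≈ 1.28e-5 GW.

1.28e-5 gigawatts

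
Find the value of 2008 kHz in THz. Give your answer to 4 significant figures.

1 kilohertz = 1.00000e-9 terahertz.
Then 2008 × 1.00000e-9 ≈ 2.008e-6 THz.

2.008e-6 THz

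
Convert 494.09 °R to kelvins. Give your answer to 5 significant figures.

°R = K × 9/5.
Applying the formula gives 274.49 K.

274.49 K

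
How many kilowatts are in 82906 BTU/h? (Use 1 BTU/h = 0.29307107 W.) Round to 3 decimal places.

1 BTU/h = 0.000293071 kW.
82906 × 0.000293071 ≈ 24.297 kW.

24.297 kilowatts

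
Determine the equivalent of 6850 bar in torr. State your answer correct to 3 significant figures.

5.14 × 10^6 torr

1 bar = 750.062 torr.
So 6850 × 750.062 ≈ 5.14 × 10^6 torr.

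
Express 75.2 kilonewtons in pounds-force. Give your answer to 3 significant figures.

16900 lbf

1 kN = 224.809 pounds-force.
Thus 75.2 × 224.809 ≈ 16900 lbf.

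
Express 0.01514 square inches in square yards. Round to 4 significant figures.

1.168 × 10^-5 yd²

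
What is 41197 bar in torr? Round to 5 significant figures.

3.0900 × 10^7 torr

1 bar = 750.062 torr.
So 41197 × 750.062 ≈ 3.0900 × 10^7 torr.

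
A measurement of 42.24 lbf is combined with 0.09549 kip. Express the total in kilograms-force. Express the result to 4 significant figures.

42.24 lbf = 19.1597 kgf and 0.09549 kip = 43.3135 kgf.
19.1597 + 43.3135 ≈ 62.47 kgf.

62.47 kilograms-force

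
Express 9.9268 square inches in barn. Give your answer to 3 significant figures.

1 in² = 6.45160 × 10^24 barn.
Then 9.9268 × 6.45160 × 10^24 ≈ 6.40 × 10^25 barn.

6.40 × 10^25 barn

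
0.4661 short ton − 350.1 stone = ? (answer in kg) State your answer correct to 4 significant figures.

0.4661 short ton = 422.839 kg and 350.1 st = 2223.24 kg.
422.839 − 2223.24 ≈ -1800 kg.

-1800 kg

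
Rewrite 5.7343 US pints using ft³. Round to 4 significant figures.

0.09582 ft³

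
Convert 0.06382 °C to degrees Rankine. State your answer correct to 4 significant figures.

°R = (°C + 273.15) × 9/5.
Applying the formula gives 491.8 °R.

491.8 °R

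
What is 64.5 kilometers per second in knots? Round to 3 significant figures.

125000 kn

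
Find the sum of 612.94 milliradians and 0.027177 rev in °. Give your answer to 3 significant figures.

44.9 °

612.94 mrad = 35.1189 ° and 0.027177 rev = 9.78372 °.
35.1189 + 9.78372 ≈ 44.9 °.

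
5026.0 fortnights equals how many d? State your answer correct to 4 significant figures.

1 fortnight = 14.0000 d.
So 5026.0 × 14.0000 ≈ 70360 d.

70360 days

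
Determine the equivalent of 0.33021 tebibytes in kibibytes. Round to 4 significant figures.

3.546e+8 KiB

1 tebibyte = 1.07374e+9 KiB.
So 0.33021 × 1.07374e+9 ≈ 3.546e+8 KiB.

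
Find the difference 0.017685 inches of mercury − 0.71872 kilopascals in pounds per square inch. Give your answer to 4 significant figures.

0.017685 inHg = 0.00868606 psi and 0.71872 kPa = 0.104242 psi.
0.00868606 − 0.104242 ≈ -0.09556 psi.

-0.09556 psi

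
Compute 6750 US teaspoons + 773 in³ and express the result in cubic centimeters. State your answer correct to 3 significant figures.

45900 cubic centimeters

6750 US tsp = 33270.2 cm³ and 773 in³ = 12667.2 cm³.
33270.2 + 12667.2 ≈ 45900 cm³.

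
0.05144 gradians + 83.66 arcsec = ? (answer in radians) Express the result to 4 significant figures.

0.05144 grad = 0.000808018 rad and 83.66 arcsec = 0.000405595 rad.
0.000808018 + 0.000405595 ≈ 0.001214 rad.

0.001214 rad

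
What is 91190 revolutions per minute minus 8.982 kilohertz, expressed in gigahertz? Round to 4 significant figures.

91190 rpm = 1.51983 × 10^-6 GHz and 8.982 kHz = 8.98200 × 10^-6 GHz.
1.51983 × 10^-6 − 8.98200 × 10^-6 ≈ -7.462 × 10^-6 GHz.

-7.462 × 10^-6 GHz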